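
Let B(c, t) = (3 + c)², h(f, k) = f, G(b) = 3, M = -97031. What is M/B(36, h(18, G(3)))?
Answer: -97031/1521 ≈ -63.794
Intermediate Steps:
M/B(36, h(18, G(3))) = -97031/(3 + 36)² = -97031/(39²) = -97031/1521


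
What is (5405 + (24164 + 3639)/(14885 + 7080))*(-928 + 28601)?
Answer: 3286130782644/21965 ≈ 1.4961e+8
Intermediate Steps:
(5405 + (24164 + 3639)/(14885 + 7080))*(-928 + 28601) = (5405 + 27803/21965)*27673 = (118748628/21965)*27673 = 3286130782644/21965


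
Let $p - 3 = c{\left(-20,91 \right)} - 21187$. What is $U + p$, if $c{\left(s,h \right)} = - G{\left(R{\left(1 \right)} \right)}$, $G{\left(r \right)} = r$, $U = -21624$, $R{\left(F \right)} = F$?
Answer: $-42809$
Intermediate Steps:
$c{\left(s,h \right)} = -1$ ($c{\left(s,h \right)} = \left(-1\right) 1 = -1$)
$p = -21185$ ($p = 3 - 21188 = -21185$)
$U + p = -21624 - 21185 = -42809$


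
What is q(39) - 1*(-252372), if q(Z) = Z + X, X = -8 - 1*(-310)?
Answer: 252713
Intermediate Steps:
X = 302 (X = -8 + 310 = 302)
q(Z) = 302 + Z (q(Z) = Z + 302 = 302 + Z)
q(39) - 1*(-252372) = (302 + 39) - 1*(-252372) = 341 + 252372 = 252713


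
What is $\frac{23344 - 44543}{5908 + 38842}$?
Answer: $- \frac{21199}{44750} \approx -0.47372$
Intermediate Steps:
$\frac{23344 - 44543}{5908 + 38842} = - \frac{21199}{44750}$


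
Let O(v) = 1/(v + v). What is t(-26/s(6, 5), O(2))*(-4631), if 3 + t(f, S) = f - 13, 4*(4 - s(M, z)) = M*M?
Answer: 250074/5 ≈ 50015.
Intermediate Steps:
s(M, z) = 4 - M**2/4 (s(M, z) = 4 - M*M/4 = 4 - M**2/4)
O(v) = 1/(2*v)
t(f, S) = -16 + f (t(f, S) = -3 + (f - 13) = -3 + (-13 + f) = -16 + f)
t(-26/s(6, 5), O(2))*(-4631) = (-16 - 26/(4 - 1/4*6**2))*(-4631) = (-16 - 26/(4 - 1/4*36))*(-4631) = (-16 - 26/(4 - 9))*(-4631) = (-16 - 26/(-5))*(-4631) = (-16 - 26*(-1/5))*(-4631) = (-16 + 26/5)*(-4631) = -54/5*(-4631) = 250074/5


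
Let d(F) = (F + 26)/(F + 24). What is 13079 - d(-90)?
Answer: 431575/33 ≈ 13078.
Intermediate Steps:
d(F) = (26 + F)/(24 + F)
13079 - d(-90) = 13079 - (26 - 90)/(24 - 90) = 13079 - (-64)/(-66) = 13079 - (-1)*(-64)/66 = 13079 - 1*32/33 = 13079 - 32/33 = 431575/33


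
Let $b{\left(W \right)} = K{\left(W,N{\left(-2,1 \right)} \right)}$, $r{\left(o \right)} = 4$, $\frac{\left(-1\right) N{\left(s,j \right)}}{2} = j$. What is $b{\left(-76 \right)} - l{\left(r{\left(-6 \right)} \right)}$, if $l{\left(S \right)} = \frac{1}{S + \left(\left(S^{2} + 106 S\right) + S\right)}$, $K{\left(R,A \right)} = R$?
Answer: $- \frac{34049}{448} \approx -76.002$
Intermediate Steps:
$N{\left(s,j \right)} = - 2 j$
$b{\left(W \right)} = W$
$l{\left(S \right)} = \frac{1}{S^{2} + 108 S}$ ($l{\left(S \right)} = \frac{1}{S + \left(S^{2} + 107 S\right)} = \frac{1}{S^{2} + 108 S}$)
$b{\left(-76 \right)} - l{\left(r{\left(-6 \right)} \right)} = -76 - \frac{1}{4 \left(108 + 4\right)} = -76 - \frac{1}{4 \cdot 112} = -76 - \frac{1}{4} \cdot \frac{1}{112} = -76 - \frac{1}{448} = - \frac{34049}{448}$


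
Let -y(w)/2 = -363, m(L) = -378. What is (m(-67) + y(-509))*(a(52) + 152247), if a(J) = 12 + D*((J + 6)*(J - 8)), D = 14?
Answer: 65419476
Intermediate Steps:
y(w) = 726 (y(w) = -2*(-363) = 726)
a(J) = 12 + 14*(-8 + J)*(6 + J) (a(J) = 12 + 14*((J + 6)*(J - 8)) = 12 + 14*((6 + J)*(-8 + J)) = 12 + 14*((-8 + J)*(6 + J)) = 12 + 14*(-8 + J)*(6 + J))
(m(-67) + y(-509))*(a(52) + 152247) = (-378 + 726)*((-660 - 28*52 + 14*52²) + 152247) = 348*((-660 - 1456 + 14*2704) + 152247) = 348*((-660 - 1456 + 37856) + 152247) = 348*(35740 + 152247) = 348*187987 = 65419476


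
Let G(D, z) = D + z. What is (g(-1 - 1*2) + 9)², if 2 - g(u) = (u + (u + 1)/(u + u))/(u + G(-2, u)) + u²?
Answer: 25/9 ≈ 2.7778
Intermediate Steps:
g(u) = 2 - u² - (u + (1 + u)/(2*u))/(-2 + 2*u) (g(u) = 2 - ((u + (u + 1)/(u + u))/(u + (-2 + u)) + u²) = 2 - ((u + (1 + u)/((2*u)))/(-2 + 2*u) + u²) = 2 - ((u + (1 + u)*(1/(2*u)))/(-2 + 2*u) + u²) = 2 - ((u + (1 + u)/(2*u))/(-2 + 2*u) + u²) = 2 - (u² + (u + (1 + u)/(2*u))/(-2 + 2*u)) = 2 + (-u² - (u + (1 + u)/(2*u))/(-2 + 2*u)) = 2 - u² - (u + (1 + u)/(2*u))/(-2 + 2*u))
(g(-1 - 1*2) + 9)² = ((-1 - 9*(-1 - 1*2) - 4*(-1 - 1*2)⁴ + 4*(-1 - 1*2)³ + 6*(-1 - 1*2)²)/(4*(-1 - 1*2)*(-1 + (-1 - 1*2))) + 9)² = ((-1 - 9*(-1 - 2) - 4*(-1 - 2)⁴ + 4*(-1 - 2)³ + 6*(-1 - 2)²)/(4*(-1 - 2)*(-1 + (-1 - 2))) + 9)² = ((¼)*(-1 - 9*(-3) - 4*(-3)⁴ + 4*(-3)³ + 6*(-3)²)/(-3*(-1 - 3)) + 9)² = ((¼)*(-⅓)*(-1 + 27 - 4*81 + 4*(-27) + 6*9)/(-4) + 9)² = ((¼)*(-⅓)*(-¼)*(-1 + 27 - 324 - 108 + 54) + 9)² = ((¼)*(-⅓)*(-¼)*(-352) + 9)² = (-22/3 + 9)² = (5/3)² = 25/9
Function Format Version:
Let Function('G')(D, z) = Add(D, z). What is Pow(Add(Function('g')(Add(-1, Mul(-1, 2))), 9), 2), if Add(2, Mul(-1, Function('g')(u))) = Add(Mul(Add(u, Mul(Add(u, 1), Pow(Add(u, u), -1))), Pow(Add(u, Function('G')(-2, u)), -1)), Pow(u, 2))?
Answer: Rational(25, 9) ≈ 2.7778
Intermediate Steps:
Function('g')(u) = Add(2, Mul(-1, Pow(u, 2)), Mul(-1, Pow(Add(-2, Mul(2, u)), -1), Add(u, Mul(Rational(1, 2), Pow(u, -1), Add(1, u))))) (Function('g')(u) = Add(2, Mul(-1, Add(Mul(Add(u, Mul(Add(u, 1), Pow(Add(u, u), -1))), Pow(Add(u, Add(-2, u)), -1)), Pow(u, 2)))) = Add(2, Mul(-1, Add(Mul(Add(u, Mul(Add(1, u), Pow(Mul(2, u), -1))), Pow(Add(-2, Mul(2, u)), -1)), Pow(u, 2)))) = Add(2, Mul(-1, Add(Mul(Add(u, Mul(Add(1, u), Mul(Rational(1, 2), Pow(u, -1)))), Pow(Add(-2, Mul(2, u)), -1)), Pow(u, 2)))) = Add(2, Mul(-1, Add(Mul(Add(u, Mul(Rational(1, 2), Pow(u, -1), Add(1, u))), Pow(Add(-2, Mul(2, u)), -1)), Pow(u, 2)))) = Add(2, Mul(-1, Add(Mul(Pow(Add(-2, Mul(2, u)), -1), Add(u, Mul(Rational(1, 2), Pow(u, -1), Add(1, u)))), Pow(u, 2)))) = Add(2, Mul(-1, Add(Pow(u, 2), Mul(Pow(Add(-2, Mul(2, u)), -1), Add(u, Mul(Rational(1, 2), Pow(u, -1), Add(1, u))))))) = Add(2, Add(Mul(-1, Pow(u, 2)), Mul(-1, Pow(Add(-2, Mul(2, u)), -1), Add(u, Mul(Rational(1, 2), Pow(u, -1), Add(1, u)))))) = Add(2, Mul(-1, Pow(u, 2)), Mul(-1, Pow(Add(-2, Mul(2, u)), -1), Add(u, Mul(Rational(1, 2), Pow(u, -1), Add(1, u))))))
Pow(Add(Function('g')(Add(-1, Mul(-1, 2))), 9), 2) = Pow(Add(Mul(Rational(1, 4), Pow(Add(-1, Mul(-1, 2)), -1), Pow(Add(-1, Add(-1, Mul(-1, 2))), -1), Add(-1, Mul(-9, Add(-1, Mul(-1, 2))), Mul(-4, Pow(Add(-1, Mul(-1, 2)), 4)), Mul(4, Pow(Add(-1, Mul(-1, 2)), 3)), Mul(6, Pow(Add(-1, Mul(-1, 2)), 2)))), 9), 2) = Pow(Add(Mul(Rational(1, 4), Pow(Add(-1, -2), -1), Pow(Add(-1, Add(-1, -2)), -1), Add(-1, Mul(-9, Add(-1, -2)), Mul(-4, Pow(Add(-1, -2), 4)), Mul(4, Pow(Add(-1, -2), 3)), Mul(6, Pow(Add(-1, -2), 2)))), 9), 2) = Pow(Add(Mul(Rational(1, 4), Pow(-3, -1), Pow(Add(-1, -3), -1), Add(-1, Mul(-9, -3), Mul(-4, Pow(-3, 4)), Mul(4, Pow(-3, 3)), Mul(6, Pow(-3, 2)))), 9), 2) = Pow(Add(Mul(Rational(1, 4), Rational(-1, 3), Pow(-4, -1), Add(-1, 27, Mul(-4, 81), Mul(4, -27), Mul(6, 9))), 9), 2) = Pow(Add(Mul(Rational(1, 4), Rational(-1, 3), Rational(-1, 4), Add(-1, 27, -324, -108, 54)), 9), 2) = Pow(Add(Mul(Rational(1, 4), Rational(-1, 3), Rational(-1, 4), -352), 9), 2) = Pow(Add(Rational(-22, 3), 9), 2) = Pow(Rational(5, 3), 2) = Rational(25, 9)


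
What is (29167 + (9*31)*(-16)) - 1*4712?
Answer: 19991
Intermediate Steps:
(29167 + (9*31)*(-16)) - 1*4712 = (29167 + 279*(-16)) - 4712 = (29167 - 4464) - 4712 = 24703 - 4712 = 19991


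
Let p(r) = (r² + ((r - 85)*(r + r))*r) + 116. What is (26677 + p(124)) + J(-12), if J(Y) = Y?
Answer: 1241485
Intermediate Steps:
p(r) = 116 + r² + 2*r²*(-85 + r) (p(r) = (r² + ((-85 + r)*(2*r))*r) + 116 = (r² + (2*r*(-85 + r))*r) + 116 = (r² + 2*r²*(-85 + r)) + 116 = 116 + r² + 2*r²*(-85 + r))
(26677 + p(124)) + J(-12) = (26677 + (116 - 169*124² + 2*124³)) - 12 = (26677 + (116 - 169*15376 + 2*1906624)) - 12 = (26677 + (116 - 2598544 + 3813248)) - 12 = (26677 + 1214820) - 12 = 1241497 - 12 = 1241485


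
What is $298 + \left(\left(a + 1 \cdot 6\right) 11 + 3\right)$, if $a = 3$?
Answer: $400$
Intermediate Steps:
$298 + \left(\left(a + 1 \cdot 6\right) 11 + 3\right) = 298 + \left(\left(3 + 1 \cdot 6\right) 11 + 3\right) = 298 + \left(\left(3 + 6\right) 11 + 3\right) = 298 + \left(9 \cdot 11 + 3\right) = 298 + \left(99 + 3\right) = 298 + 102 = 400$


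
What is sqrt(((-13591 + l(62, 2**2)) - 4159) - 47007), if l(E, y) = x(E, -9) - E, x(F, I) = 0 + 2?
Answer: I*sqrt(64817) ≈ 254.59*I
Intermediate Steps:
x(F, I) = 2
l(E, y) = 2 - E
sqrt(((-13591 + l(62, 2**2)) - 4159) - 47007) = sqrt(((-13591 + (2 - 1*62)) - 4159) - 47007) = sqrt(((-13591 + (2 - 62)) - 4159) - 47007) = sqrt(((-13591 - 60) - 4159) - 47007) = sqrt((-13651 - 4159) - 47007) = sqrt(-17810 - 47007) = sqrt(-64817) = I*sqrt(64817)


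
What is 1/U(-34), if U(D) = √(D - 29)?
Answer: -I*√7/21 ≈ -0.12599*I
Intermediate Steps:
U(D) = √(-29 + D)
1/U(-34) = 1/(√(-29 - 34)) = 1/(√(-63)) = 1/(3*I*√7) = -I*√7/21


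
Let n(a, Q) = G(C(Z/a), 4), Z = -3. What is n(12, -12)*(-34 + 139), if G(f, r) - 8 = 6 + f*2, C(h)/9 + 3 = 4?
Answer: 3360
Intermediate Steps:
C(h) = 9 (C(h) = -27 + 9*4 = -27 + 36 = 9)
G(f, r) = 14 + 2*f (G(f, r) = 8 + (6 + f*2) = 8 + (6 + 2*f) = 14 + 2*f)
n(a, Q) = 32 (n(a, Q) = 14 + 2*9 = 14 + 18 = 32)
n(12, -12)*(-34 + 139) = 32*(-34 + 139) = 32*105 = 3360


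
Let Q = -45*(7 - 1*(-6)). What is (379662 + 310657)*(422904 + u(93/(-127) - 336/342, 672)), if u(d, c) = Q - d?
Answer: 2110429201569626/7239 ≈ 2.9154e+11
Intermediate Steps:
Q = -585 (Q = -45*(7 + 6) = -45*13 = -585)
u(d, c) = -585 - d
(379662 + 310657)*(422904 + u(93/(-127) - 336/342, 672)) = (379662 + 310657)*(422904 + (-585 - (93/(-127) - 336/342))) = 690319*(422904 + (-585 - (93*(-1/127) - 336*1/342))) = 690319*(422904 + (-585 - (-93/127 - 56/57))) = 690319*(422904 + (-585 - 1*(-12413/7239))) = 690319*(422904 + (-585 + 12413/7239)) = 690319*(422904 - 4222402/7239) = 690319*(3057179654/7239) = 2110429201569626/7239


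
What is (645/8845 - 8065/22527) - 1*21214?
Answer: -845394840284/39850263 ≈ -21214.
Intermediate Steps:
(645/8845 - 8065/22527) - 1*21214 = (645*(1/8845) - 8065*1/22527) - 21214 = (129/1769 - 8065/22527) - 21214 = -11361002/39850263 - 21214 = -845394840284/39850263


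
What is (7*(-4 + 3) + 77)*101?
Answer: 7070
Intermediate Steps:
(7*(-4 + 3) + 77)*101 = (7*(-1) + 77)*101 = (-7 + 77)*101 = 70*101 = 7070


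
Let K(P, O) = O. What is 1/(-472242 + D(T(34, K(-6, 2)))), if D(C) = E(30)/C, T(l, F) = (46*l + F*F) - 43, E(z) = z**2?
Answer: -61/28806726 ≈ -2.1176e-6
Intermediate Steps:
T(l, F) = -43 + F**2 + 46*l (T(l, F) = (46*l + F**2) - 43 = (F**2 + 46*l) - 43 = -43 + F**2 + 46*l)
D(C) = 900/C (D(C) = 30**2/C = 900/C)
1/(-472242 + D(T(34, K(-6, 2)))) = 1/(-472242 + 900/(-43 + 2**2 + 46*34)) = 1/(-472242 + 900/(-43 + 4 + 1564)) = 1/(-472242 + 900/1525) = 1/(-472242 + 900*(1/1525)) = 1/(-472242 + 36/61) = 1/(-28806726/61) = -61/28806726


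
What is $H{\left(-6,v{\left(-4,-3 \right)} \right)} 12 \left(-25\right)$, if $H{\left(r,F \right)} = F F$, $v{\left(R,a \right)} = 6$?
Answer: $-10800$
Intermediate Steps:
$H{\left(r,F \right)} = F^{2}$
$H{\left(-6,v{\left(-4,-3 \right)} \right)} 12 \left(-25\right) = 6^{2} \cdot 12 \left(-25\right) = 36 \cdot 12 \left(-25\right) = 432 \left(-25\right) = -10800$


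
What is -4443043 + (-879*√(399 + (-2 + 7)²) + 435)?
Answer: -4442608 - 1758*√106 ≈ -4.4607e+6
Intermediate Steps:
-4443043 + (-879*√(399 + (-2 + 7)²) + 435) = -4443043 + (-879*√(399 + 5²) + 435) = -4443043 + (-879*√(399 + 25) + 435) = -4443043 + (-1758*√106 + 435) = -4443043 + (435 - 1758*√106) = -4442608 - 1758*√106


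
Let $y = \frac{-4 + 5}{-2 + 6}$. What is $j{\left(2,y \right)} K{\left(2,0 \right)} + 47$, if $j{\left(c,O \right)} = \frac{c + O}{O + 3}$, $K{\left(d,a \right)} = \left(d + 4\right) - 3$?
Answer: $\frac{638}{13} \approx 49.077$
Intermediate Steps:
$K{\left(d,a \right)} = 1 + d$ ($K{\left(d,a \right)} = \left(4 + d\right) - 3 = 1 + d$)
$y = \frac{1}{4}$ ($y = 1 \cdot \frac{1}{4} = \frac{1}{4} \approx 0.25$)
$j{\left(c,O \right)} = \frac{O + c}{3 + O}$
$j{\left(2,y \right)} K{\left(2,0 \right)} + 47 = \frac{\frac{1}{4} + 2}{3 + \frac{1}{4}} \left(1 + 2\right) + 47 = \frac{1}{\frac{13}{4}} \cdot \frac{9}{4} \cdot 3 + 47 = \frac{4}{13} \cdot \frac{9}{4} \cdot 3 + 47 = \frac{9}{13} \cdot 3 + 47 = \frac{27}{13} + 47 = \frac{638}{13}$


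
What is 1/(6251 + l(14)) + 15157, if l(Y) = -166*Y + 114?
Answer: 61249438/4041 ≈ 15157.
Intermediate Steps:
l(Y) = 114 - 166*Y
1/(6251 + l(14)) + 15157 = 1/(6251 + (114 - 166*14)) + 15157 = 1/(6251 + (114 - 2324)) + 15157 = 1/(6251 - 2210) + 15157 = 1/4041 + 15157 = 61249438/4041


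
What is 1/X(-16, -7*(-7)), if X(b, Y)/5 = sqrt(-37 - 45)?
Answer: -I*sqrt(82)/410 ≈ -0.022086*I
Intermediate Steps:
X(b, Y) = 5*I*sqrt(82) (X(b, Y) = 5*sqrt(-37 - 45) = 5*sqrt(-82) = 5*(I*sqrt(82)) = 5*I*sqrt(82))
1/X(-16, -7*(-7)) = 1/(5*I*sqrt(82)) = -I*sqrt(82)/410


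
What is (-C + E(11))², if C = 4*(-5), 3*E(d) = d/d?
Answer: 3721/9 ≈ 413.44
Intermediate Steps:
E(d) = ⅓ (E(d) = (d/d)/3 = (⅓)*1 = ⅓)
C = -20
(-C + E(11))² = (-1*(-20) + ⅓)² = (20 + ⅓)² = (61/3)² = 3721/9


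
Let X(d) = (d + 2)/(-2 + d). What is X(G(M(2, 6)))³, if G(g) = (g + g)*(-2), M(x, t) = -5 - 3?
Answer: 4913/3375 ≈ 1.4557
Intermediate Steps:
M(x, t) = -8
G(g) = -4*g (G(g) = (2*g)*(-2) = -4*g)
X(d) = (2 + d)/(-2 + d)
X(G(M(2, 6)))³ = ((2 - 4*(-8))/(-2 - 4*(-8)))³ = ((2 + 32)/(-2 + 32))³ = (34/30)³ = ((1/30)*34)³ = (17/15)³ = 4913/3375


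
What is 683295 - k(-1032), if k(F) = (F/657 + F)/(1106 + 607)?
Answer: 256336295717/375147 ≈ 6.8330e+5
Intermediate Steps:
k(F) = 658*F/1125441 (k(F) = (F*(1/657) + F)/1713 = (F/657 + F)*(1/1713) = (658*F/657)*(1/1713) = 658*F/1125441)
683295 - k(-1032) = 683295 - 658*(-1032)/1125441 = 683295 - 1*(-226352/375147) = 683295 + 226352/375147 = 256336295717/375147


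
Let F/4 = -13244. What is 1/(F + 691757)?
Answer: 1/638781 ≈ 1.5655e-6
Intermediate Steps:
F = -52976 (F = 4*(-13244) = -52976)
1/(F + 691757) = 1/(-52976 + 691757) = 1/638781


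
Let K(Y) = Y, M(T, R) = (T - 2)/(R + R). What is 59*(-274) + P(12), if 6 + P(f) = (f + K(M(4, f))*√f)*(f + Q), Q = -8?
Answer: -16124 + 2*√3/3 ≈ -16123.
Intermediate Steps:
M(T, R) = (-2 + T)/(2*R) (M(T, R) = (-2 + T)/((2*R)) = (-2 + T)*(1/(2*R)) = (-2 + T)/(2*R))
P(f) = -6 + (-8 + f)*(f + f^(-½)) (P(f) = -6 + (f + ((-2 + 4)/(2*f))*√f)*(f - 8) = -6 + (f + ((½)*2/f)*√f)*(-8 + f) = -6 + (f + √f/f)*(-8 + f) = -6 + (f + f^(-½))*(-8 + f) = -6 + (-8 + f)*(f + f^(-½)))
59*(-274) + P(12) = 59*(-274) + (-6 + √12 + 12² - 8*12 - 4*√3/3) = -16166 + (-6 + 2*√3 + 144 - 96 - 4*√3/3) = -16166 + (42 + 2*√3/3) = -16124 + 2*√3/3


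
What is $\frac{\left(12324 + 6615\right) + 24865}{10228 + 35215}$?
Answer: $\frac{43804}{45443} \approx 0.96393$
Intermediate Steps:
$\frac{\left(12324 + 6615\right) + 24865}{10228 + 35215} = \frac{18939 + 24865}{45443} = 43804 \cdot \frac{1}{45443} = \frac{43804}{45443}$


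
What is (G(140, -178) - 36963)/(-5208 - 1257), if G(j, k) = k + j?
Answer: 37001/6465 ≈ 5.7233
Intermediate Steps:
G(j, k) = j + k
(G(140, -178) - 36963)/(-5208 - 1257) = ((140 - 178) - 36963)/(-5208 - 1257) = (-38 - 36963)/(-6465) = -37001*(-1/6465) = 37001/6465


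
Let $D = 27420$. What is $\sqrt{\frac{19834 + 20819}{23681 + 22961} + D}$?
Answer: $\frac{\sqrt{59653452554106}}{46642} \approx 165.59$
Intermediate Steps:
$\sqrt{\frac{19834 + 20819}{23681 + 22961} + D} = \sqrt{\frac{19834 + 20819}{23681 + 22961} + 27420} = \sqrt{\frac{40653}{46642} + 27420} = \sqrt{\frac{1278964293}{46642}} = \frac{\sqrt{59653452554106}}{46642}$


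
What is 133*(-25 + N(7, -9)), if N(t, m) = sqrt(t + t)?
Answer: -3325 + 133*sqrt(14) ≈ -2827.4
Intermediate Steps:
N(t, m) = sqrt(2)*sqrt(t) (N(t, m) = sqrt(2*t) = sqrt(2)*sqrt(t))
133*(-25 + N(7, -9)) = 133*(-25 + sqrt(2)*sqrt(7)) = 133*(-25 + sqrt(14)) = -3325 + 133*sqrt(14)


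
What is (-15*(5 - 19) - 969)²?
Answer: 576081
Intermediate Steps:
(-15*(5 - 19) - 969)² = (-15*(-14) - 969)² = (210 - 969)² = (-759)² = 576081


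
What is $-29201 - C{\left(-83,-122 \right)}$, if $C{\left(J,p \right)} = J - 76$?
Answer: $-29042$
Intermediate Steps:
$C{\left(J,p \right)} = -76 + J$
$-29201 - C{\left(-83,-122 \right)} = -29201 - \left(-76 - 83\right) = -29201 - -159 = -29201 + 159 = -29042$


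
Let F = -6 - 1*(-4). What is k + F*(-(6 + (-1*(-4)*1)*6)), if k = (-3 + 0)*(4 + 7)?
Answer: 27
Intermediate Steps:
k = -33 (k = -3*11 = -33)
F = -2 (F = -6 + 4 = -2)
k + F*(-(6 + (-1*(-4)*1)*6)) = -33 - (-2)*(6 + (-1*(-4)*1)*6) = -33 - (-2)*(6 + (4*1)*6) = -33 - (-2)*(6 + 4*6) = -33 - (-2)*(6 + 24) = -33 - (-2)*30 = -33 - 2*(-30) = -33 + 60 = 27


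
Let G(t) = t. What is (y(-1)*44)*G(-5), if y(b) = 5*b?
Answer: 1100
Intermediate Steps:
(y(-1)*44)*G(-5) = ((5*(-1))*44)*(-5) = -5*44*(-5) = -220*(-5) = 1100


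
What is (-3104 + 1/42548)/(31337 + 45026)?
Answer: -132068991/3249092924 ≈ -0.040648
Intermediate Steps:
(-3104 + 1/42548)/(31337 + 45026) = (-3104 + 1/42548)/76363 = -132068991/42548*1/76363 = -132068991/3249092924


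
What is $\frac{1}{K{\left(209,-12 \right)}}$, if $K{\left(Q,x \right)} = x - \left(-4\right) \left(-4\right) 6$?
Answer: $- \frac{1}{108} \approx -0.0092593$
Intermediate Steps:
$K{\left(Q,x \right)} = -96 + x$ ($K{\left(Q,x \right)} = x - 16 \cdot 6 = x - 96 = -96 + x$)
$\frac{1}{K{\left(209,-12 \right)}} = \frac{1}{-96 - 12} = \frac{1}{-108} = - \frac{1}{108}$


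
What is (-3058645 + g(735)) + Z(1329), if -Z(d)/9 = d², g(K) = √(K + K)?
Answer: -18954814 + 7*√30 ≈ -1.8955e+7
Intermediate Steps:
g(K) = √2*√K (g(K) = √(2*K) = √2*√K)
Z(d) = -9*d²
(-3058645 + g(735)) + Z(1329) = (-3058645 + √2*√735) - 9*1329² = (-3058645 + √2*(7*√15)) - 9*1766241 = (-3058645 + 7*√30) - 15896169 = -18954814 + 7*√30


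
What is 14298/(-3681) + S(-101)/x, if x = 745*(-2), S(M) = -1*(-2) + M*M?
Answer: -19620421/1828230 ≈ -10.732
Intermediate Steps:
S(M) = 2 + M²
x = -1490
14298/(-3681) + S(-101)/x = 14298/(-3681) + (2 + (-101)²)/(-1490) = 14298*(-1/3681) + (2 + 10201)*(-1/1490) = -4766/1227 + 10203*(-1/1490) = -4766/1227 - 10203/1490 = -19620421/1828230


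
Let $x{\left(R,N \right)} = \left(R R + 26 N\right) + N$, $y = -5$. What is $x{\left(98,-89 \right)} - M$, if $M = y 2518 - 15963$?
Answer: $35754$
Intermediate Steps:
$x{\left(R,N \right)} = R^{2} + 27 N$ ($x{\left(R,N \right)} = \left(R^{2} + 26 N\right) + N = R^{2} + 27 N$)
$M = -28553$ ($M = \left(-5\right) 2518 - 15963 = -12590 - 15963 = -28553$)
$x{\left(98,-89 \right)} - M = \left(98^{2} + 27 \left(-89\right)\right) - -28553 = \left(9604 - 2403\right) + 28553 = 7201 + 28553 = 35754$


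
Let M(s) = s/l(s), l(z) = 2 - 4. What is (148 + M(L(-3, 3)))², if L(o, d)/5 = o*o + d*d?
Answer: 10609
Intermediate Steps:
l(z) = -2
L(o, d) = 5*d² + 5*o² (L(o, d) = 5*(o*o + d*d) = 5*(o² + d²) = 5*(d² + o²) = 5*d² + 5*o²)
M(s) = -s/2 (M(s) = s/(-2) = s*(-½) = -s/2)
(148 + M(L(-3, 3)))² = (148 - (5*3² + 5*(-3)²)/2)² = (148 - (5*9 + 5*9)/2)² = (148 - (45 + 45)/2)² = (148 - ½*90)² = (148 - 45)² = 103² = 10609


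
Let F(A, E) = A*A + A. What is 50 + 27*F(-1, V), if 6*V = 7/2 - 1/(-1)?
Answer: 50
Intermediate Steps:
V = ¾ (V = (7/2 - 1/(-1))/6 = (7*(½) - 1*(-1))/6 = (7/2 + 1)/6 = (⅙)*(9/2) = ¾ ≈ 0.75000)
F(A, E) = A + A² (F(A, E) = A² + A = A + A²)
50 + 27*F(-1, V) = 50 + 27*(-(1 - 1)) = 50 + 27*(-1*0) = 50 + 27*0 = 50 + 0 = 50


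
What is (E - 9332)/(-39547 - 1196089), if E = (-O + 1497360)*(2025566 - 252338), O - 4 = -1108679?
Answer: -10796949116/2887 ≈ -3.7399e+6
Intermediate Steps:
O = -1108675 (O = 4 - 1108679 = -1108675)
E = 4621094230980 (E = (-1*(-1108675) + 1497360)*(2025566 - 252338) = (1108675 + 1497360)*1773228 = 2606035*1773228 = 4621094230980)
(E - 9332)/(-39547 - 1196089) = (4621094230980 - 9332)/(-39547 - 1196089) = 4621094221648/(-1235636) = 4621094221648*(-1/1235636) = -10796949116/2887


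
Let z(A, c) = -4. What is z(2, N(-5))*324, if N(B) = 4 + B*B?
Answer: -1296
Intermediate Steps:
N(B) = 4 + B²
z(2, N(-5))*324 = -4*324 = -1296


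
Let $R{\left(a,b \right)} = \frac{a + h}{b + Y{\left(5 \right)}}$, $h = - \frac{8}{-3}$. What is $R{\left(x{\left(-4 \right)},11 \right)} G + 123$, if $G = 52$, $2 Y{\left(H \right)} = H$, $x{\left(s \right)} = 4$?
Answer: $\frac{12043}{81} \approx 148.68$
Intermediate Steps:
$Y{\left(H \right)} = \frac{H}{2}$
$h = \frac{8}{3}$ ($h = \left(-8\right) \left(- \frac{1}{3}\right) = \frac{8}{3} \approx 2.6667$)
$R{\left(a,b \right)} = \frac{\frac{8}{3} + a}{\frac{5}{2} + b}$ ($R{\left(a,b \right)} = \frac{a + \frac{8}{3}}{b + \frac{1}{2} \cdot 5} = \frac{\frac{8}{3} + a}{b + \frac{5}{2}} = \frac{\frac{8}{3} + a}{\frac{5}{2} + b}$)
$R{\left(x{\left(-4 \right)},11 \right)} G + 123 = \frac{2 \left(8 + 3 \cdot 4\right)}{3 \left(5 + 2 \cdot 11\right)} 52 + 123 = \frac{2 \left(8 + 12\right)}{3 \left(5 + 22\right)} 52 + 123 = \frac{2}{3} \cdot \frac{1}{27} \cdot 20 \cdot 52 + 123 = \frac{40}{81} \cdot 52 + 123 = \frac{2080}{81} + 123 = \frac{12043}{81}$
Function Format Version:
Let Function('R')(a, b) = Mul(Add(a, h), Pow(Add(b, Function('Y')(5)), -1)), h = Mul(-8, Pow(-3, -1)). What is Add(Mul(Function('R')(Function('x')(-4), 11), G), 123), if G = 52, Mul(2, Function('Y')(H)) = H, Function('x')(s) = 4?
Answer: Rational(12043, 81) ≈ 148.68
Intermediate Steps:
Function('Y')(H) = Mul(Rational(1, 2), H)
h = Rational(8, 3) (h = Mul(-8, Rational(-1, 3)) = Rational(8, 3) ≈ 2.6667)
Function('R')(a, b) = Mul(Pow(Add(Rational(5, 2), b), -1), Add(Rational(8, 3), a)) (Function('R')(a, b) = Mul(Add(a, Rational(8, 3)), Pow(Add(b, Mul(Rational(1, 2), 5)), -1)) = Mul(Add(Rational(8, 3), a), Pow(Add(b, Rational(5, 2)), -1)) = Mul(Add(Rational(8, 3), a), Pow(Add(Rational(5, 2), b), -1)) = Mul(Pow(Add(Rational(5, 2), b), -1), Add(Rational(8, 3), a)))
Add(Mul(Function('R')(Function('x')(-4), 11), G), 123) = Add(Mul(Mul(Rational(2, 3), Pow(Add(5, Mul(2, 11)), -1), Add(8, Mul(3, 4))), 52), 123) = Add(Mul(Mul(Rational(2, 3), Pow(Add(5, 22), -1), Add(8, 12)), 52), 123) = Add(Mul(Mul(Rational(2, 3), Pow(27, -1), 20), 52), 123) = Add(Mul(Mul(Rational(2, 3), Rational(1, 27), 20), 52), 123) = Add(Mul(Rational(40, 81), 52), 123) = Add(Rational(2080, 81), 123) = Rational(12043, 81)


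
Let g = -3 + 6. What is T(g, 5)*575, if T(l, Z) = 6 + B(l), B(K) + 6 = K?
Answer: 1725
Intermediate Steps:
B(K) = -6 + K
g = 3
T(l, Z) = l (T(l, Z) = 6 + (-6 + l) = l)
T(g, 5)*575 = 3*575 = 1725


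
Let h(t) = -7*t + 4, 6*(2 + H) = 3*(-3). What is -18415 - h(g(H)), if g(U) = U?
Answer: -36887/2 ≈ -18444.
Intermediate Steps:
H = -7/2 (H = -2 + (3*(-3))/6 = -2 + (⅙)*(-9) = -2 - 3/2 = -7/2 ≈ -3.5000)
h(t) = 4 - 7*t
-18415 - h(g(H)) = -18415 - (4 - 7*(-7/2)) = -18415 - (4 + 49/2) = -18415 - 1*57/2 = -18415 - 57/2 = -36887/2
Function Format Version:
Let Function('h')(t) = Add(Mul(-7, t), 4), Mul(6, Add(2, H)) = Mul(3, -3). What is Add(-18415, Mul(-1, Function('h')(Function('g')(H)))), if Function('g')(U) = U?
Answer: Rational(-36887, 2) ≈ -18444.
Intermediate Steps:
H = Rational(-7, 2) (H = Add(-2, Mul(Rational(1, 6), Mul(3, -3))) = Add(-2, Mul(Rational(1, 6), -9)) = Add(-2, Rational(-3, 2)) = Rational(-7, 2) ≈ -3.5000)
Function('h')(t) = Add(4, Mul(-7, t))
Add(-18415, Mul(-1, Function('h')(Function('g')(H)))) = Add(-18415, Mul(-1, Add(4, Mul(-7, Rational(-7, 2))))) = Add(-18415, Mul(-1, Add(4, Rational(49, 2)))) = Add(-18415, Mul(-1, Rational(57, 2))) = Add(-18415, Rational(-57, 2)) = Rational(-36887, 2)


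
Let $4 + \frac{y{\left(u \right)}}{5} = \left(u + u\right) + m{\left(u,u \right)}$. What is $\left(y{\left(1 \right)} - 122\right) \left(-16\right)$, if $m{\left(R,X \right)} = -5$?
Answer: $2512$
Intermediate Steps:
$y{\left(u \right)} = -45 + 10 u$ ($y{\left(u \right)} = -20 + 5 \left(\left(u + u\right) - 5\right) = -20 + 5 \left(2 u - 5\right) = -20 + 5 \left(-5 + 2 u\right) = -20 + \left(-25 + 10 u\right) = -45 + 10 u$)
$\left(y{\left(1 \right)} - 122\right) \left(-16\right) = \left(\left(-45 + 10 \cdot 1\right) - 122\right) \left(-16\right) = \left(\left(-45 + 10\right) - 122\right) \left(-16\right) = \left(-35 - 122\right) \left(-16\right) = \left(-157\right) \left(-16\right) = 2512$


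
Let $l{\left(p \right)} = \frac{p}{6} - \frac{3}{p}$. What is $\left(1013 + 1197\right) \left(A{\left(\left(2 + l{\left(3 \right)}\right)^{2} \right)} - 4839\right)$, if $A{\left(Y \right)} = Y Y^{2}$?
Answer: $- \frac{341408535}{32} \approx -1.0669 \cdot 10^{7}$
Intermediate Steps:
$l{\left(p \right)} = - \frac{3}{p} + \frac{p}{6}$ ($l{\left(p \right)} = p \frac{1}{6} - \frac{3}{p} = \frac{p}{6} - \frac{3}{p} = - \frac{3}{p} + \frac{p}{6}$)
$A{\left(Y \right)} = Y^{3}$
$\left(1013 + 1197\right) \left(A{\left(\left(2 + l{\left(3 \right)}\right)^{2} \right)} - 4839\right) = \left(1013 + 1197\right) \left(\left(\left(2 + \left(- \frac{3}{3} + \frac{1}{6} \cdot 3\right)\right)^{2}\right)^{3} - 4839\right) = 2210 \left(\left(\left(2 + \left(\left(-3\right) \frac{1}{3} + \frac{1}{2}\right)\right)^{2}\right)^{3} - 4839\right) = 2210 \left(\left(\left(2 + \left(-1 + \frac{1}{2}\right)\right)^{2}\right)^{3} - 4839\right) = 2210 \left(\left(\left(2 - \frac{1}{2}\right)^{2}\right)^{3} - 4839\right) = 2210 \left(\left(\left(\frac{3}{2}\right)^{2}\right)^{3} - 4839\right) = 2210 \left(\left(\frac{9}{4}\right)^{3} - 4839\right) = 2210 \left(\frac{729}{64} - 4839\right) = 2210 \left(- \frac{308967}{64}\right) = - \frac{341408535}{32}$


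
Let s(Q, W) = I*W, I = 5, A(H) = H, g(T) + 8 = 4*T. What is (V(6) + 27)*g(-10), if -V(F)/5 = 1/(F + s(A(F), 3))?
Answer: -8992/7 ≈ -1284.6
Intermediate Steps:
g(T) = -8 + 4*T
s(Q, W) = 5*W
V(F) = -5/(15 + F) (V(F) = -5/(F + 5*3) = -5/(F + 15) = -5/(15 + F))
(V(6) + 27)*g(-10) = (-5/(15 + 6) + 27)*(-8 + 4*(-10)) = (-5/21 + 27)*(-8 - 40) = (-5*1/21 + 27)*(-48) = (-5/21 + 27)*(-48) = (562/21)*(-48) = -8992/7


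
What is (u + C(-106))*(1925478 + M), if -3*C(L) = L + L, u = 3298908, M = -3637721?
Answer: -16945959387448/3 ≈ -5.6487e+12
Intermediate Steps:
C(L) = -2*L/3 (C(L) = -(L + L)/3 = -2*L/3)
(u + C(-106))*(1925478 + M) = (3298908 - ⅔*(-106))*(1925478 - 3637721) = (3298908 + 212/3)*(-1712243) = (9896936/3)*(-1712243) = -16945959387448/3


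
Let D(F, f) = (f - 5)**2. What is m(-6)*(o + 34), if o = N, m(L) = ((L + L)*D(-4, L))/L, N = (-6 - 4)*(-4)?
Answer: 17908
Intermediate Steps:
D(F, f) = (-5 + f)**2
N = 40 (N = -10*(-4) = 40)
m(L) = 2*(-5 + L)**2 (m(L) = ((L + L)*(-5 + L)**2)/L = ((2*L)*(-5 + L)**2)/L = (2*L*(-5 + L)**2)/L = 2*(-5 + L)**2)
o = 40
m(-6)*(o + 34) = (2*(-5 - 6)**2)*(40 + 34) = (2*(-11)**2)*74 = (2*121)*74 = 242*74 = 17908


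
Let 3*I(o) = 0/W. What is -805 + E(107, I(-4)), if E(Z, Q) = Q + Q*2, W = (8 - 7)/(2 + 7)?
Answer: -805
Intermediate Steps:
W = ⅑ (W = 1/9 = 1*(⅑) = ⅑ ≈ 0.11111)
I(o) = 0 (I(o) = (0/(⅑))/3 = (0*9)/3 = (⅓)*0 = 0)
E(Z, Q) = 3*Q (E(Z, Q) = Q + 2*Q = 3*Q)
-805 + E(107, I(-4)) = -805 + 3*0 = -805 + 0 = -805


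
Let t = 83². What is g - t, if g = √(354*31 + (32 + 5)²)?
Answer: -6889 + √12343 ≈ -6777.9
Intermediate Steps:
t = 6889
g = √12343 (g = √(10974 + 37²) = √(10974 + 1369) = √12343 ≈ 111.10)
g - t = √12343 - 1*6889 = √12343 - 6889 = -6889 + √12343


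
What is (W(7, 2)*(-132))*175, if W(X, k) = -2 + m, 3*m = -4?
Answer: 77000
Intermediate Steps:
m = -4/3 (m = (1/3)*(-4) = -4/3 ≈ -1.3333)
W(X, k) = -10/3 (W(X, k) = -2 - 4/3 = -10/3)
(W(7, 2)*(-132))*175 = -10/3*(-132)*175 = 440*175 = 77000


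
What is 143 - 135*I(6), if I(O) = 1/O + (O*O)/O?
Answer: -1379/2 ≈ -689.50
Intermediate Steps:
I(O) = O + 1/O (I(O) = 1/O + O²/O = 1/O + O = O + 1/O)
143 - 135*I(6) = 143 - 135*(6 + 1/6) = 143 - 135*(6 + ⅙) = 143 - 135*37/6 = 143 - 1665/2 = -1379/2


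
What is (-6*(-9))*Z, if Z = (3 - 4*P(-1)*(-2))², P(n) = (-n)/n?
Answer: 1350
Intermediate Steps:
P(n) = -1
Z = 25 (Z = (3 - (-4)*(-2))² = (3 - 4*2)² = (3 - 8)² = (-5)² = 25)
(-6*(-9))*Z = -6*(-9)*25 = 54*25 = 1350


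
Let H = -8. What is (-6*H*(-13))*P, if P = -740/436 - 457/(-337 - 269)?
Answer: 6478888/11009 ≈ 588.51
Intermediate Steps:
P = -62297/66054 (P = -740*1/436 - 457/(-606) = -185/109 - 457*(-1/606) = -185/109 + 457/606 = -62297/66054 ≈ -0.94312)
(-6*H*(-13))*P = (-6*(-8)*(-13))*(-62297/66054) = (48*(-13))*(-62297/66054) = -624*(-62297/66054) = 6478888/11009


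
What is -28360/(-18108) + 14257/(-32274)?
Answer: 18253469/16233822 ≈ 1.1244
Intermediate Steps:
-28360/(-18108) + 14257/(-32274) = -28360*(-1/18108) + 14257*(-1/32274) = 7090/4527 - 14257/32274 = 18253469/16233822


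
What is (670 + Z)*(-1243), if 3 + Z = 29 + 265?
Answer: -1194523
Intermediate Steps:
Z = 291 (Z = -3 + (29 + 265) = -3 + 294 = 291)
(670 + Z)*(-1243) = (670 + 291)*(-1243) = 961*(-1243) = -1194523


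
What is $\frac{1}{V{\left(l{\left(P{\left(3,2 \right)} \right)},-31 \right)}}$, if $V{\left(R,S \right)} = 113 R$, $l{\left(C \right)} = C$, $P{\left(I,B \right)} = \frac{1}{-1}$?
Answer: $- \frac{1}{113} \approx -0.0088496$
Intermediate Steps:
$P{\left(I,B \right)} = -1$
$\frac{1}{V{\left(l{\left(P{\left(3,2 \right)} \right)},-31 \right)}} = \frac{1}{113 \left(-1\right)} = \frac{1}{-113} = - \frac{1}{113}$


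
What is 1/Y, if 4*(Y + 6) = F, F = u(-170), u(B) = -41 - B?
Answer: 4/105 ≈ 0.038095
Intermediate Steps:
F = 129 (F = -41 - 1*(-170) = -41 + 170 = 129)
Y = 105/4 (Y = -6 + (¼)*129 = -6 + 129/4 = 105/4 ≈ 26.250)
1/Y = 1/(105/4) = 4/105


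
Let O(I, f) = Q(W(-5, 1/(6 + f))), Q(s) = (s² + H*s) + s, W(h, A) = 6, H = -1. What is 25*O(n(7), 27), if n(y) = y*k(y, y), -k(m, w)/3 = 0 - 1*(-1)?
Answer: 900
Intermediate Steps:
k(m, w) = -3 (k(m, w) = -3*(0 - 1*(-1)) = -3*(0 + 1) = -3*1 = -3)
Q(s) = s² (Q(s) = (s² - s) + s = s²)
n(y) = -3*y (n(y) = y*(-3) = -3*y)
O(I, f) = 36 (O(I, f) = 6² = 36)
25*O(n(7), 27) = 25*36 = 900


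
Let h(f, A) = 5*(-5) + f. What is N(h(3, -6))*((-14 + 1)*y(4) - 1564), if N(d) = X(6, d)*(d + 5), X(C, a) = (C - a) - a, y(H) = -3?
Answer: 1296250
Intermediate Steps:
h(f, A) = -25 + f
X(C, a) = C - 2*a
N(d) = (5 + d)*(6 - 2*d) (N(d) = (6 - 2*d)*(d + 5) = (6 - 2*d)*(5 + d) = (5 + d)*(6 - 2*d))
N(h(3, -6))*((-14 + 1)*y(4) - 1564) = (-2*(-3 + (-25 + 3))*(5 + (-25 + 3)))*((-14 + 1)*(-3) - 1564) = (-2*(-3 - 22)*(5 - 22))*(-13*(-3) - 1564) = (-2*(-25)*(-17))*(39 - 1564) = -850*(-1525) = 1296250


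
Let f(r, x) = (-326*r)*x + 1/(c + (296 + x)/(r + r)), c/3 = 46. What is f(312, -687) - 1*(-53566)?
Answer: 5994444671534/85721 ≈ 6.9930e+7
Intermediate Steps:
c = 138 (c = 3*46 = 138)
f(r, x) = 1/(138 + (296 + x)/(2*r)) - 326*r*x (f(r, x) = (-326*r)*x + 1/(138 + (296 + x)/(r + r)) = -326*r*x + 1/(138 + (296 + x)/((2*r))) = -326*r*x + 1/(138 + (296 + x)*(1/(2*r))) = -326*r*x + 1/(138 + (296 + x)/(2*r)) = 1/(138 + (296 + x)/(2*r)) - 326*r*x)
f(312, -687) - 1*(-53566) = 2*312*(1 - 48248*(-687) - 163*(-687)² - 44988*312*(-687))/(296 - 687 + 276*312) - 1*(-53566) = 2*312*(1 + 33146376 - 163*471969 + 9642907872)/(296 - 687 + 86112) + 53566 = 2*312*(1 + 33146376 - 76930947 + 9642907872)/85721 + 53566 = 2*312*(1/85721)*9599123302 + 53566 = 5989852940448/85721 + 53566 = 5994444671534/85721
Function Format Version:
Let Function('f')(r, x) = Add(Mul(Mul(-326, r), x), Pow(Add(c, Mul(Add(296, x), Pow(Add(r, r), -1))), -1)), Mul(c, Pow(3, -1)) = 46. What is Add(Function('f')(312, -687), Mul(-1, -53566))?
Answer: Rational(5994444671534, 85721) ≈ 6.9930e+7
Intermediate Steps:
c = 138 (c = Mul(3, 46) = 138)
Function('f')(r, x) = Add(Pow(Add(138, Mul(Rational(1, 2), Pow(r, -1), Add(296, x))), -1), Mul(-326, r, x)) (Function('f')(r, x) = Add(Mul(Mul(-326, r), x), Pow(Add(138, Mul(Add(296, x), Pow(Add(r, r), -1))), -1)) = Add(Mul(-326, r, x), Pow(Add(138, Mul(Add(296, x), Pow(Mul(2, r), -1))), -1)) = Add(Mul(-326, r, x), Pow(Add(138, Mul(Add(296, x), Mul(Rational(1, 2), Pow(r, -1)))), -1)) = Add(Mul(-326, r, x), Pow(Add(138, Mul(Rational(1, 2), Pow(r, -1), Add(296, x))), -1)) = Add(Pow(Add(138, Mul(Rational(1, 2), Pow(r, -1), Add(296, x))), -1), Mul(-326, r, x)))
Add(Function('f')(312, -687), Mul(-1, -53566)) = Add(Mul(2, 312, Pow(Add(296, -687, Mul(276, 312)), -1), Add(1, Mul(-48248, -687), Mul(-163, Pow(-687, 2)), Mul(-44988, 312, -687))), Mul(-1, -53566)) = Add(Mul(2, 312, Pow(Add(296, -687, 86112), -1), Add(1, 33146376, Mul(-163, 471969), 9642907872)), 53566) = Add(Mul(2, 312, Pow(85721, -1), Add(1, 33146376, -76930947, 9642907872)), 53566) = Add(Mul(2, 312, Rational(1, 85721), 9599123302), 53566) = Add(Rational(5989852940448, 85721), 53566) = Rational(5994444671534, 85721)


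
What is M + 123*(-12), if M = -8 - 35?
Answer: -1519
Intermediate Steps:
M = -43
M + 123*(-12) = -43 + 123*(-12) = -43 - 1476 = -1519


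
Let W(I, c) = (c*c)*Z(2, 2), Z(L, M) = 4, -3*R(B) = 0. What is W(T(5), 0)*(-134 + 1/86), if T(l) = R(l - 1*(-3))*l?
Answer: 0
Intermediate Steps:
R(B) = 0 (R(B) = -1/3*0 = 0)
T(l) = 0 (T(l) = 0*l = 0)
W(I, c) = 4*c**2 (W(I, c) = (c*c)*4 = c**2*4 = 4*c**2)
W(T(5), 0)*(-134 + 1/86) = (4*0**2)*(-134 + 1/86) = (4*0)*(-134 + 1/86) = 0*(-11523/86) = 0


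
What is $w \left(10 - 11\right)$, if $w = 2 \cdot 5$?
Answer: $-10$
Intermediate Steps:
$w = 10$
$w \left(10 - 11\right) = 10 \left(10 - 11\right) = 10 \left(-1\right) = -10$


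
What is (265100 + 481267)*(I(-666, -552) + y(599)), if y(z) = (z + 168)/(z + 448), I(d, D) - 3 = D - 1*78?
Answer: -163131444878/349 ≈ -4.6743e+8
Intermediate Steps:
I(d, D) = -75 + D (I(d, D) = 3 + (D - 1*78) = 3 + (D - 78) = 3 + (-78 + D) = -75 + D)
y(z) = (168 + z)/(448 + z)
(265100 + 481267)*(I(-666, -552) + y(599)) = (265100 + 481267)*((-75 - 552) + (168 + 599)/(448 + 599)) = 746367*(-627 + 767/1047) = 746367*(-655702/1047) = -163131444878/349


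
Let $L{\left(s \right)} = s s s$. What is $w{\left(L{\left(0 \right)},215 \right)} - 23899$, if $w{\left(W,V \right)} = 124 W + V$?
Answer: $-23684$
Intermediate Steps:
$L{\left(s \right)} = s^{3}$ ($L{\left(s \right)} = s^{2} s = s^{3}$)
$w{\left(W,V \right)} = V + 124 W$
$w{\left(L{\left(0 \right)},215 \right)} - 23899 = \left(215 + 124 \cdot 0^{3}\right) - 23899 = \left(215 + 124 \cdot 0\right) - 23899 = \left(215 + 0\right) - 23899 = 215 - 23899 = -23684$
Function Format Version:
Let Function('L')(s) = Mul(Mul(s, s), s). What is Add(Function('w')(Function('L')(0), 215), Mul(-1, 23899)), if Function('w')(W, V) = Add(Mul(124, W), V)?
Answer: -23684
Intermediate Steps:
Function('L')(s) = Pow(s, 3) (Function('L')(s) = Mul(Pow(s, 2), s) = Pow(s, 3))
Function('w')(W, V) = Add(V, Mul(124, W))
Add(Function('w')(Function('L')(0), 215), Mul(-1, 23899)) = Add(Add(215, Mul(124, Pow(0, 3))), Mul(-1, 23899)) = Add(Add(215, Mul(124, 0)), -23899) = Add(Add(215, 0), -23899) = Add(215, -23899) = -23684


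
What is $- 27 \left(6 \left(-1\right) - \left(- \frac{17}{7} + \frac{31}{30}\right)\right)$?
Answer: $\frac{8703}{70} \approx 124.33$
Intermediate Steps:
$- 27 \left(6 \left(-1\right) - \left(- \frac{17}{7} + \frac{31}{30}\right)\right) = - 27 \left(-6 - - \frac{293}{210}\right) = - 27 \left(-6 + \left(\frac{17}{7} - \frac{31}{30}\right)\right) = - 27 \left(-6 + \frac{293}{210}\right) = \left(-27\right) \left(- \frac{967}{210}\right) = \frac{8703}{70}$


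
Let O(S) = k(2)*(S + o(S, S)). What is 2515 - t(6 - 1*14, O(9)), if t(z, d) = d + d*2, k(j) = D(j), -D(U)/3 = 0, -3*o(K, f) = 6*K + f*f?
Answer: 2515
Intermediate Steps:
o(K, f) = -2*K - f²/3 (o(K, f) = -(6*K + f*f)/3 = -(6*K + f²)/3 = -(f² + 6*K)/3 = -2*K - f²/3)
D(U) = 0 (D(U) = -3*0 = 0)
k(j) = 0
O(S) = 0 (O(S) = 0*(S + (-2*S - S²/3)) = 0*(-S - S²/3) = 0)
t(z, d) = 3*d (t(z, d) = d + 2*d = 3*d)
2515 - t(6 - 1*14, O(9)) = 2515 - 3*0 = 2515 - 1*0 = 2515 + 0 = 2515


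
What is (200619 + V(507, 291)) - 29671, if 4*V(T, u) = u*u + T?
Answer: 192245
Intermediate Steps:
V(T, u) = T/4 + u²/4 (V(T, u) = (u*u + T)/4 = (u² + T)/4 = (T + u²)/4 = T/4 + u²/4)
(200619 + V(507, 291)) - 29671 = (200619 + ((¼)*507 + (¼)*291²)) - 29671 = (200619 + (507/4 + (¼)*84681)) - 29671 = (200619 + (507/4 + 84681/4)) - 29671 = (200619 + 21297) - 29671 = 221916 - 29671 = 192245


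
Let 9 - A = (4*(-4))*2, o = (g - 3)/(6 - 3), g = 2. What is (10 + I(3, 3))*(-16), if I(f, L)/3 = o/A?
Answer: -6544/41 ≈ -159.61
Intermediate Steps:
o = -1/3 (o = (2 - 3)/(6 - 3) = -1/3 ≈ -0.33333)
A = 41 (A = 9 - 4*(-4)*2 = 9 - (-16)*2 = 9 - 1*(-32) = 9 + 32 = 41)
I(f, L) = -1/41 (I(f, L) = 3*(-1/3/41) = 3*(-1/3*1/41) = 3*(-1/123) = -1/41)
(10 + I(3, 3))*(-16) = (10 - 1/41)*(-16) = (409/41)*(-16) = -6544/41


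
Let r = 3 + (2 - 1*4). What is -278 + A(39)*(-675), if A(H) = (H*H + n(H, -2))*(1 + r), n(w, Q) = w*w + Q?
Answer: -4104278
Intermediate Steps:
r = 1 (r = 3 + (2 - 4) = 3 - 2 = 1)
n(w, Q) = Q + w² (n(w, Q) = w² + Q = Q + w²)
A(H) = -4 + 4*H² (A(H) = (H*H + (-2 + H²))*(1 + 1) = (H² + (-2 + H²))*2 = (-2 + 2*H²)*2 = -4 + 4*H²)
-278 + A(39)*(-675) = -278 + (-4 + 4*39²)*(-675) = -278 + (-4 + 4*1521)*(-675) = -278 + (-4 + 6084)*(-675) = -278 + 6080*(-675) = -278 - 4104000 = -4104278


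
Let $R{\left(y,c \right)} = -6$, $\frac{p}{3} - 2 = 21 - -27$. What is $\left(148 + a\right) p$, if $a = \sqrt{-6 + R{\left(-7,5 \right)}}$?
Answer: $22200 + 300 i \sqrt{3} \approx 22200.0 + 519.62 i$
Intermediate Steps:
$p = 150$ ($p = 6 + 3 \left(21 - -27\right) = 6 + 3 \left(21 + 27\right) = 6 + 3 \cdot 48 = 6 + 144 = 150$)
$a = 2 i \sqrt{3}$ ($a = \sqrt{-6 - 6} = \sqrt{-12} = 2 i \sqrt{3} \approx 3.4641 i$)
$\left(148 + a\right) p = \left(148 + 2 i \sqrt{3}\right) 150 = 22200 + 300 i \sqrt{3}$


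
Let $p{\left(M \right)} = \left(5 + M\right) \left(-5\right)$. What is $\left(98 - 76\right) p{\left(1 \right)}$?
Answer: $-660$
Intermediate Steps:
$p{\left(M \right)} = -25 - 5 M$
$\left(98 - 76\right) p{\left(1 \right)} = \left(98 - 76\right) \left(-25 - 5\right) = 22 \left(-25 - 5\right) = 22 \left(-30\right) = -660$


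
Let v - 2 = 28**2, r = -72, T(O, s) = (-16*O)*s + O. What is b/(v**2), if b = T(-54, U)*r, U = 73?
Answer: -126036/17161 ≈ -7.3443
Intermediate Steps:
T(O, s) = O - 16*O*s (T(O, s) = -16*O*s + O = O - 16*O*s)
v = 786 (v = 2 + 28**2 = 2 + 784 = 786)
b = -4537296 (b = -54*(1 - 16*73)*(-72) = -54*(1 - 1168)*(-72) = -54*(-1167)*(-72) = 63018*(-72) = -4537296)
b/(v**2) = -4537296/(786**2) = -4537296/617796 = -4537296*1/617796 = -126036/17161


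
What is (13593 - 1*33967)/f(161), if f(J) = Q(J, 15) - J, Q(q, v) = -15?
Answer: 10187/88 ≈ 115.76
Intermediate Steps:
f(J) = -15 - J
(13593 - 1*33967)/f(161) = (13593 - 1*33967)/(-15 - 1*161) = (13593 - 33967)/(-15 - 161) = -20374/(-176) = -20374*(-1/176) = 10187/88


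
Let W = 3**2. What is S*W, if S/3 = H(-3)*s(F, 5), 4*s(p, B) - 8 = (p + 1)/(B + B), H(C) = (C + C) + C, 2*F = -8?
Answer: -18711/40 ≈ -467.77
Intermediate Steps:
F = -4 (F = (1/2)*(-8) = -4)
H(C) = 3*C (H(C) = 2*C + C = 3*C)
s(p, B) = 2 + (1 + p)/(8*B) (s(p, B) = 2 + ((p + 1)/(B + B))/4 = 2 + ((1 + p)/((2*B)))/4 = 2 + ((1 + p)*(1/(2*B)))/4 = 2 + ((1 + p)/(2*B))/4 = 2 + (1 + p)/(8*B))
W = 9
S = -2079/40 (S = 3*((3*(-3))*((1/8)*(1 - 4 + 16*5)/5)) = 3*(-9*(1 - 4 + 80)/(8*5)) = 3*(-9*77/(8*5)) = 3*(-9*77/40) = 3*(-693/40) = -2079/40 ≈ -51.975)
S*W = -2079/40*9 = -18711/40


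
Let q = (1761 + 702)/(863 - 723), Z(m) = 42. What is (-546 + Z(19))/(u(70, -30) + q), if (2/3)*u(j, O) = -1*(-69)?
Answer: -23520/5651 ≈ -4.1621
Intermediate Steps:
q = 2463/140 ≈ 17.593
u(j, O) = 207/2 (u(j, O) = 3*(-1*(-69))/2 = (3/2)*69 = 207/2)
(-546 + Z(19))/(u(70, -30) + q) = (-546 + 42)/(207/2 + 2463/140) = -504/16953/140 = -504*140/16953 = -23520/5651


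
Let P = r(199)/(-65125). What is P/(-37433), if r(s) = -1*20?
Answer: -4/487564825 ≈ -8.2040e-9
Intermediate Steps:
r(s) = -20
P = 4/13025 (P = -20/(-65125) = -20*(-1/65125) = 4/13025 ≈ 0.00030710)
P/(-37433) = (4/13025)/(-37433) = (4/13025)*(-1/37433) = -4/487564825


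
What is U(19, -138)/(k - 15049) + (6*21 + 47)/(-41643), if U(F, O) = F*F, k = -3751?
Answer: -18285523/782888400 ≈ -0.023356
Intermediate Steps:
U(F, O) = F**2
U(19, -138)/(k - 15049) + (6*21 + 47)/(-41643) = 19**2/(-3751 - 15049) + (6*21 + 47)/(-41643) = 361/(-18800) + (126 + 47)*(-1/41643) = 361*(-1/18800) + 173*(-1/41643) = -361/18800 - 173/41643 = -18285523/782888400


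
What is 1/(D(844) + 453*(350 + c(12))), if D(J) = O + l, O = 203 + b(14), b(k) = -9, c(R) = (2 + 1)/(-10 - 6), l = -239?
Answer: 16/2534721 ≈ 6.3123e-6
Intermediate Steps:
c(R) = -3/16 (c(R) = 3/(-16) = 3*(-1/16) = -3/16)
O = 194 (O = 203 - 9 = 194)
D(J) = -45 (D(J) = 194 - 239 = -45)
1/(D(844) + 453*(350 + c(12))) = 1/(-45 + 453*(350 - 3/16)) = 1/(-45 + 453*(5597/16)) = 1/(-45 + 2535441/16) = 1/(2534721/16) = 16/2534721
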